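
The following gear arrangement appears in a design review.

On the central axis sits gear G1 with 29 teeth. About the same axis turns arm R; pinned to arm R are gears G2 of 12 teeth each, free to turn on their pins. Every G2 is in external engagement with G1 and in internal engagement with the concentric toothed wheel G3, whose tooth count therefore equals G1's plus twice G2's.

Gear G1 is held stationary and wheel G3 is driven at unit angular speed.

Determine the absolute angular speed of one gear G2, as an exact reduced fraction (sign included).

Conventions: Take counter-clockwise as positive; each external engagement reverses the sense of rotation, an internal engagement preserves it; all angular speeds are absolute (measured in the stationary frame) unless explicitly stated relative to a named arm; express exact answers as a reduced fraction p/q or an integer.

53/24

topology: planetary set — G1 29T / G2 12T / G3 53T, arm = carrier (Willis)
ring teeth: 29 + 2·12 = 53
29(ω_sun−ω_arm) = −53(ω_ring−ω_arm),  ω_sun = 0, ω_ring = 1
29(0−ω_arm) = −53(1−ω_arm)  ⇒  82·ω_arm = 53  ⇒  ω_arm = 53/82
sun–planet mesh: 29·(0−53/82) = −12·(ω_p−ω_arm)  ⇒  ω_p−ω_arm = 1537/984
ω_p = 53/82 + 1537/984 = 53/24
exact speed ratio = 53/24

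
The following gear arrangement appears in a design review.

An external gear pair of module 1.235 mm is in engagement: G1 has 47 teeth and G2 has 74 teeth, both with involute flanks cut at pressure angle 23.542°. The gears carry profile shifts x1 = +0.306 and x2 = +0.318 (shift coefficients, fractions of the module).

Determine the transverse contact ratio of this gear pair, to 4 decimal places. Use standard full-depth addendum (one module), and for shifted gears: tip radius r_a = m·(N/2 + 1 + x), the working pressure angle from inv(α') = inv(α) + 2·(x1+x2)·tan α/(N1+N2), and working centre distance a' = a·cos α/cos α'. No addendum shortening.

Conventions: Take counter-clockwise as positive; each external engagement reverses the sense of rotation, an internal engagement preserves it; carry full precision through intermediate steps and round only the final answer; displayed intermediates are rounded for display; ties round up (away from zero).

1.5518

topology: single-mesh involute geometry — m = 1.235, 47T/74T pair
base radii: r_b1 = 26.606886, r_b2 = 41.891692
tip radii: r_a1 = 30.635410, r_a2 = 47.322730
inv(α') = inv(23.542°) + 2·(+0.306+0.318)·tan α/(47+74) = 0.02929254  ⇒  α' = 24.81859°
a' = a·cos α / cos α' = 74.7175·cos 23.542°/cos 24.81859° = 75.468771
action lengths: √(r_a1²−r_b1²) = 15.185585, √(r_a2²−r_b2²) = 22.011972
base pitch p_b = π·m·cos α = 3.556936
CR = (15.185585 + 22.011972 − 75.468771·sin 24.81859°)/3.556936 = 1.551841
contact ratio ≈ 1.5518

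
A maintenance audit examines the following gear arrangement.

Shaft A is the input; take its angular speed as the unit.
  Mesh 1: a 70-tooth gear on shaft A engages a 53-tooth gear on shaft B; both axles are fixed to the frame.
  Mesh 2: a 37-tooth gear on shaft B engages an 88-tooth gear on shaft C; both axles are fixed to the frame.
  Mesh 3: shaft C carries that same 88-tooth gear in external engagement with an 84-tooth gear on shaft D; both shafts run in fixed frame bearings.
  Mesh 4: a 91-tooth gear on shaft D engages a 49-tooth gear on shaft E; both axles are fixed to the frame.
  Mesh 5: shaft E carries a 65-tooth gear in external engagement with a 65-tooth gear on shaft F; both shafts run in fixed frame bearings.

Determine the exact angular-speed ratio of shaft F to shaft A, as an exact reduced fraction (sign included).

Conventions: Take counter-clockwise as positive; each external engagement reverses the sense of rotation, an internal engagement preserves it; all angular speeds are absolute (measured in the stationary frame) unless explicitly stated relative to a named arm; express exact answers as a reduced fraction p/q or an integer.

class = fixed-axis compound train [5 meshes; 5 ratios multiply, 5 sense flips]
mesh 1 [70T→53T]: running ratio 70/53, sense −
mesh 2 [37T→88T]: running ratio 1295/2332, sense +
mesh 3 [88T→84T]: running ratio 185/318, sense −
mesh 4 [91T→49T]: running ratio 2405/2226, sense +
mesh 5 [65T→65T]: running ratio 2405/2226, sense −
ω_out/ω_in = -2405/2226

-2405/2226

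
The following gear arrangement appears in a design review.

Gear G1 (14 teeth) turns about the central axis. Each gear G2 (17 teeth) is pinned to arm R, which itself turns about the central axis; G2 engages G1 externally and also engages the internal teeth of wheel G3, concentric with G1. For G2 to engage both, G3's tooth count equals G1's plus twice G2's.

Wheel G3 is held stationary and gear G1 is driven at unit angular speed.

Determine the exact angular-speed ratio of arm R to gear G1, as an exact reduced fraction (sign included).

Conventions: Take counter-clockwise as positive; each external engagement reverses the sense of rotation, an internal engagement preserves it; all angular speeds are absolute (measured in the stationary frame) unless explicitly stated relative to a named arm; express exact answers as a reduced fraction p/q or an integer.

class = planetary set [G3 = 14+2·17 = 48; Willis about the carrier]
ring teeth: 14 + 2·17 = 48
14(ω_sun−ω_arm) = −48(ω_ring−ω_arm),  ω_ring = 0, ω_sun = 1
14(1−ω_arm) = −48(0−ω_arm)  ⇒  62·ω_arm = 14  ⇒  ω_arm = 7/31
ω_out/ω_in = 7/31

7/31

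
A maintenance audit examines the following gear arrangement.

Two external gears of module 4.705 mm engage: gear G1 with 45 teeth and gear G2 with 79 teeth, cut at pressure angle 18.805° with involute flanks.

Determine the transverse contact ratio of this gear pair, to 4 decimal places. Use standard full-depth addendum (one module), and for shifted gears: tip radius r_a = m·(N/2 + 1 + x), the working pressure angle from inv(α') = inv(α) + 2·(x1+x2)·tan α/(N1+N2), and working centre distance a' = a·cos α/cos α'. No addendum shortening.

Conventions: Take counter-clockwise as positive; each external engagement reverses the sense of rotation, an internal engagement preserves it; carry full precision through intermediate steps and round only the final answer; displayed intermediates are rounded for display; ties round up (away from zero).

topology: single-mesh involute geometry — m = 4.705, 45T/79T pair
base radii: r_b1 = 100.211680, r_b2 = 175.927171
tip radii: r_a1 = 110.567500, r_a2 = 190.552500
no profile shift: α' = α, a' = a
action lengths: √(r_a1²−r_b1²) = 46.720352, √(r_a2²−r_b2²) = 73.211240
base pitch p_b = π·m·cos α = 13.992190
CR = (46.720352 + 73.211240 − 291.710000·sin 18.80500°)/13.992190 = 1.850987
contact ratio ≈ 1.8510

1.8510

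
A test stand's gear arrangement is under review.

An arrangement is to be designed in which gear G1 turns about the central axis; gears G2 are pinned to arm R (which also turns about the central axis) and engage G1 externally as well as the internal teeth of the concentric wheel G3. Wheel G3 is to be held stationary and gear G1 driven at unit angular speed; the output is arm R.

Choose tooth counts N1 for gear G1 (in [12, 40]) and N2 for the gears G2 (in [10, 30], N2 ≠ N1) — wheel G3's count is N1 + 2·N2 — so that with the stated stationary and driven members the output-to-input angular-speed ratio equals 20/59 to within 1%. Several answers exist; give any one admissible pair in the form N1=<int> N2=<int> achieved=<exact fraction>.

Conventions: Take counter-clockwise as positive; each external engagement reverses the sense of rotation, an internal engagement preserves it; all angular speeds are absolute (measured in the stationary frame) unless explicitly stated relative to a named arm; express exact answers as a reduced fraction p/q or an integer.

class = planetary set [ratio 20/59 wanted; Willis about the carrier]
Willis with ω_ring = 0: ω_arm/ω_sun = N1/(N1+N3); set equal to 20/59  ⇒  N3/N1 = 1/(20/59) − 1 = 39/20
N3 = N1 + 2·N2  ⇒  N2/N1 = (N3/N1 − 1)/2 = (39/20 − 1)/2 = 19/40
smallest multiple with N1 ≥ 12 and N2 ≥ 10: k = 1  ⇒  N1 = 1·40 = 40, N2 = 1·19 = 19 (N1 ≤ 40, N2 ≤ 30, N2 ≠ N1 ✓), N3 = 40 + 2·19 = 78
check: N1/(N1+N3) with N1 = 40, N3 = 78 gives 20/59; |achieved − target| = 0 ≤ 1/295 ✓

N1=40 N2=19 achieved=20/59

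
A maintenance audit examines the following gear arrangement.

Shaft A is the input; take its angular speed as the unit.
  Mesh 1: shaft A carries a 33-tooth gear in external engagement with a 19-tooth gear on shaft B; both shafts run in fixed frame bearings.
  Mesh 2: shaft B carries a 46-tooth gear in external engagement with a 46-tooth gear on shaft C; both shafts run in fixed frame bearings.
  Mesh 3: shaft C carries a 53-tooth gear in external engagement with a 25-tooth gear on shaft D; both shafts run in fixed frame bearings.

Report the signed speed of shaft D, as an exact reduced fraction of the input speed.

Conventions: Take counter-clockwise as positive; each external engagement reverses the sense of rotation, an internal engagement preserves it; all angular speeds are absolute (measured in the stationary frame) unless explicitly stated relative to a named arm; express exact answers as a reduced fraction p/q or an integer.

-1749/475

3-mesh fixed-axis compound train (all bearings frame-fixed)
mesh 1 [33T→19T]: |ω|/ω_in = 1×33/19 = 33/19, sense flips to −
mesh 2 [46T→46T]: |ω|/ω_in = (33/19)×46/46 = 33/19, sense flips to +
mesh 3 [53T→25T]: |ω|/ω_in = (33/19)×53/25 = 1749/475, sense flips to −
signed output speed (× input speed) = -1749/475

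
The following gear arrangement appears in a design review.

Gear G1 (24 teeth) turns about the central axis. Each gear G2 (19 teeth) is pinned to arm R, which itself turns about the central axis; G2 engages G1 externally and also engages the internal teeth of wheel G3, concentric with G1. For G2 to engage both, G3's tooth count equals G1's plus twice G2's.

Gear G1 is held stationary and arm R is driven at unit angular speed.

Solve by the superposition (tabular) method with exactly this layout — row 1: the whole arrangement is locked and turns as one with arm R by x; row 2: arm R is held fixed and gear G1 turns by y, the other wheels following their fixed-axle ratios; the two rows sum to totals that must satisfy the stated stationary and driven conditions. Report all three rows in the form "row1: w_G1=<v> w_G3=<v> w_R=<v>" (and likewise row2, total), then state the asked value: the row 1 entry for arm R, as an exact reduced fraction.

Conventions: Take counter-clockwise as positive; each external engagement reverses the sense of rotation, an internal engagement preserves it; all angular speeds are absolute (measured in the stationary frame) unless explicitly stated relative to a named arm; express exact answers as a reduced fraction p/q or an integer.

planetary set (24T centre, 19T on arm, 62T internal) — Willis relation
row 1 — lock + rotate with arm: ω_sun = ω_ring = ω_arm = x
row 2: sun turns y, ring = −(24/62)·y, arm 0
boundary: total ω_sun = x + y = 0 and total ω_arm = x = 1  ⇒  y = -1, x = 1
row 2 ring = −(24/62)·(-1) = 12/31
totals (row 1 + row 2): sun 1 + (-1) = 0, ring 1 + 12/31 = 43/31, arm 1 + 0 = 1
asked cell (row1, arm) = 1

row1: w_G1=1 w_G3=1 w_R=1
row2: w_G1=-1 w_G3=12/31 w_R=0
total: w_G1=0 w_G3=43/31 w_R=1
asked value: 1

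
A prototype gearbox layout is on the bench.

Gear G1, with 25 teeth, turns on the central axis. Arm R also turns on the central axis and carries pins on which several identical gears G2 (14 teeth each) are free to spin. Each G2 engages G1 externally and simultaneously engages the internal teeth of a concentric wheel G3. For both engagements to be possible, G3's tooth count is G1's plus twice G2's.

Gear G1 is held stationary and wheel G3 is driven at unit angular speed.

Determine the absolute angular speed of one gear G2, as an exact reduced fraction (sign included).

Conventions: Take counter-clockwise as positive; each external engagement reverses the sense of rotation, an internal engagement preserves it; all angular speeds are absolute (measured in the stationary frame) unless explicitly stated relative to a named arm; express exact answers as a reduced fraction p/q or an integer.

class = planetary set [G3 = 25+2·14 = 53; Willis about the carrier]
ring teeth: 25 + 2·14 = 53
25(ω_sun−ω_arm) = −53(ω_ring−ω_arm),  ω_sun = 0, ω_ring = 1
25(0−ω_arm) = −53(1−ω_arm)  ⇒  78·ω_arm = 53  ⇒  ω_arm = 53/78
sun–planet mesh: 25·(0−53/78) = −14·(ω_p−ω_arm)  ⇒  ω_p−ω_arm = 1325/1092
ω_p = 53/78 + 1325/1092 = 53/28
exact speed ratio = 53/28

53/28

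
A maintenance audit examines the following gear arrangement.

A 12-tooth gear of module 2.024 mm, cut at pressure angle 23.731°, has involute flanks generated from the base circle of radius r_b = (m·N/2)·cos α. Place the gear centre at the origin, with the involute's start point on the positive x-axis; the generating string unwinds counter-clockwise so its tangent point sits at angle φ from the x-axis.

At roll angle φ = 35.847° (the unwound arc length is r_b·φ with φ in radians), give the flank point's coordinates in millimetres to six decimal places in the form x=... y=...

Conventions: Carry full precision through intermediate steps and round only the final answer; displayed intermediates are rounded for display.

topology: single-mesh involute geometry — m = 2.024, N = 12
pitch radius r_p = m·N/2 = 2.024·12/2 = 12.144000
base radius r_b = r_p·cos α = 12.144000·cos 23.731° = 11.117164
roll angle φ = 35.847° = 0.62564818 rad
x = r_b·(cos φ + φ·sin φ) = 13.084652
y = r_b·(sin φ − φ·cos φ) = 0.872504

x=13.084652 y=0.872504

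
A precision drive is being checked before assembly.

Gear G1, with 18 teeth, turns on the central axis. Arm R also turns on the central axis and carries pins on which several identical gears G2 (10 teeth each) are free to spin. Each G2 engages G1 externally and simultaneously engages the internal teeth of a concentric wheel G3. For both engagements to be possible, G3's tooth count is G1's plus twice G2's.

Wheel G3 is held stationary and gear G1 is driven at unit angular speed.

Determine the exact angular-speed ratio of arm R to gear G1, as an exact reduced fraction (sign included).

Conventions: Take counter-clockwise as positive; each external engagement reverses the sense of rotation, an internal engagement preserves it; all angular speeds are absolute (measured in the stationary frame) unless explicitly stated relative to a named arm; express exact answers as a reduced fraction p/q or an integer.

9/28

class = planetary set [G3 = 18+2·10 = 38; Willis about the carrier]
ring teeth: 18 + 2·10 = 38
18(ω_sun−ω_arm) = −38(ω_ring−ω_arm),  ω_ring = 0, ω_sun = 1
18(1−ω_arm) = −38(0−ω_arm)  ⇒  56·ω_arm = 18  ⇒  ω_arm = 9/28
ω_out/ω_in = 9/28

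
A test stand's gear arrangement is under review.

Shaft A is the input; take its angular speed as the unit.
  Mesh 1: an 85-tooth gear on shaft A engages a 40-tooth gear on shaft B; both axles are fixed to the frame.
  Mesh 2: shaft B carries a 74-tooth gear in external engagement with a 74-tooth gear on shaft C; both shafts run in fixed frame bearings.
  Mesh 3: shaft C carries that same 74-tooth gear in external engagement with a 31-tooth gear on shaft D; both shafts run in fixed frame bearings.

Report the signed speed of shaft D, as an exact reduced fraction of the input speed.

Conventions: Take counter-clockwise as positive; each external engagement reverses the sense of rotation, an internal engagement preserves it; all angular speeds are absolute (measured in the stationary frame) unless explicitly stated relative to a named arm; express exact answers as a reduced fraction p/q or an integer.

-629/124

3-mesh fixed-axis compound train (all bearings frame-fixed)
mesh 1 [85T→40T]: |ω|/ω_in = 1×85/40 = 17/8, sense flips to −
mesh 2 [74T→74T]: |ω|/ω_in = (17/8)×74/74 = 17/8, sense flips to +
mesh 3 [74T→31T]: |ω|/ω_in = (17/8)×74/31 = 629/124, sense flips to −
signed output speed (× input speed) = -629/124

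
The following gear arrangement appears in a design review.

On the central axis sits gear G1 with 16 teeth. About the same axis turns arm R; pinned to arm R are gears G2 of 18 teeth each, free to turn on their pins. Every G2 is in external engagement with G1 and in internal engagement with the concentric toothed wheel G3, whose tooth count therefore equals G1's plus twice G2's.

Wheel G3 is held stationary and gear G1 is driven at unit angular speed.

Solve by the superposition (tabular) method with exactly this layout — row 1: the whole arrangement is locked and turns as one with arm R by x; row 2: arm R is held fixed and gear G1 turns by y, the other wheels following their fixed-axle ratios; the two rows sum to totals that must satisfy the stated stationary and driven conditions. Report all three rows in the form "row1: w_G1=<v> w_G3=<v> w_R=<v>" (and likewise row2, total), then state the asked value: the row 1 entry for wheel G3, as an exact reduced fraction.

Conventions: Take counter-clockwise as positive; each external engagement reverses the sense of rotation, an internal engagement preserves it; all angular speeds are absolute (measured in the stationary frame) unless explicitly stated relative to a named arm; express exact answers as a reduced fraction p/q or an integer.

row1: w_G1=4/17 w_G3=4/17 w_R=4/17
row2: w_G1=13/17 w_G3=-4/17 w_R=0
total: w_G1=1 w_G3=0 w_R=4/17
asked value: 4/17

recognized (axles ride arm R): planetary set, 16/18/52 teeth
row 1: whole set turns with the arm by x
row 2 (arm held, sun turns y): ω_ring = −(16/52)·y, ω_arm = 0
boundary: total ω_ring = x − (16/52)·y = 0 and total ω_sun = x + y = 1  ⇒  y = 13/17, x = 4/17
row 2 ring = −(16/52)·13/17 = -4/17
totals (row 1 + row 2): sun 4/17 + 13/17 = 1, ring 4/17 + (-4/17) = 0, arm 4/17 + 0 = 4/17
asked cell (row1, ring) = 4/17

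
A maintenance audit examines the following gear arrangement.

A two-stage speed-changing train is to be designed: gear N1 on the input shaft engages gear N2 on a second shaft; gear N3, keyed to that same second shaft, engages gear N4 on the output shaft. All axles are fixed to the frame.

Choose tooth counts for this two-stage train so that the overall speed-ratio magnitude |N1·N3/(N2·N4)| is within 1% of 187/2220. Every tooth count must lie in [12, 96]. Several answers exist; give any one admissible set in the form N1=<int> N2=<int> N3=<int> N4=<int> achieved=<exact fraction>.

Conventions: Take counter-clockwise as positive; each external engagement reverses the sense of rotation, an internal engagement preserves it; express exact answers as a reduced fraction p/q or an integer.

class = fixed-axis compound train [2-stage, 187/2220 wanted]
target = 187/2220 in lowest terms: an exact hit needs N1·N3 = k·187 and N2·N4 = k·2220 for one integer k, every count in [12, 96]; additionally prefer no 1:1 stage (N1 ≠ N2, N3 ≠ N4)
k = 1: no 1:1-free in-range split of k·187 and k·2220 into factor pairs; take k = 2
k = 2: N1·N3 = 374 = 17·22, N2·N4 = 4440 = 60·74
achieved = 17·22/(60·74) = 187/2220; |achieved − target| = 0 ≤ 187/222000 ✓

N1=17 N2=60 N3=22 N4=74 achieved=187/2220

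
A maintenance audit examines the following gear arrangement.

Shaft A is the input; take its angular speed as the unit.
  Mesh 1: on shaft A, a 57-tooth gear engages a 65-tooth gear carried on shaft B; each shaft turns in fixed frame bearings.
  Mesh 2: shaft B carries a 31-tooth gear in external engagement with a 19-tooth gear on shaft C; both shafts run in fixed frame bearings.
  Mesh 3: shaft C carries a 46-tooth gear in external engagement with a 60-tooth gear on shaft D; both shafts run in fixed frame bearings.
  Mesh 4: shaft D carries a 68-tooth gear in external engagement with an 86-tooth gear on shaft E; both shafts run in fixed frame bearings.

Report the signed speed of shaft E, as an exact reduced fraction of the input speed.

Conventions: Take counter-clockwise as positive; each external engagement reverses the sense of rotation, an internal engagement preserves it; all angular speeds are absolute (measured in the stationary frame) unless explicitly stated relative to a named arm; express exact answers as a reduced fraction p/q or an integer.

12121/13975

4-mesh fixed-axis compound train (all bearings frame-fixed)
mesh 1 [57T→65T]: |ω|/ω_in = 1×57/65 = 57/65, sense flips to −
mesh 2 [31T→19T]: |ω|/ω_in = (57/65)×31/19 = 93/65, sense flips to +
mesh 3 [46T→60T]: |ω|/ω_in = (93/65)×46/60 = 713/650, sense flips to −
mesh 4 [68T→86T]: |ω|/ω_in = (713/650)×68/86 = 12121/13975, sense flips to +
signed output speed (× input speed) = 12121/13975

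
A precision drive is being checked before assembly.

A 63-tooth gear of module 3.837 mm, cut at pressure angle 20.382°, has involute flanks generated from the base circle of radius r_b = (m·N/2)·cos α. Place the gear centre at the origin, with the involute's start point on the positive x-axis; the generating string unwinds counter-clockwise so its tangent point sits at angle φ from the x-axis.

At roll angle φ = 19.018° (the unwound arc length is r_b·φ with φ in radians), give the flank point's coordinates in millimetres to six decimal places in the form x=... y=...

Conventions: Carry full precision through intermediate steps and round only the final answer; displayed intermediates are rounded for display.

recognized (one wheel, involute flank): single-mesh tooth geometry, m = 3.837, N = 63
pitch radius r_p = m·N/2 = 3.837·63/2 = 120.865500
base radius r_b = r_p·cos α = 120.865500·cos 20.382° = 113.298286
roll angle φ = 19.018° = 0.33192672 rad
x = r_b·(cos φ + φ·sin φ) = 119.368764
y = r_b·(sin φ − φ·cos φ) = 1.365955

x=119.368764 y=1.365955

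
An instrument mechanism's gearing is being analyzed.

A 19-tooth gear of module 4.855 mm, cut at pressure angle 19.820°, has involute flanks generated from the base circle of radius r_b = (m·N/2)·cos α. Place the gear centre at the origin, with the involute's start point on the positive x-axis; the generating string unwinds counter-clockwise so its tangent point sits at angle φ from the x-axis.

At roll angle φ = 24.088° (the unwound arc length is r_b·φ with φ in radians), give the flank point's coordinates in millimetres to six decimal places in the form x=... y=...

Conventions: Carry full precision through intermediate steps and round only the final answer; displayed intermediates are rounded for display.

recognized (one wheel, involute flank): single-mesh tooth geometry, m = 4.855, N = 19
pitch radius r_p = m·N/2 = 4.855·19/2 = 46.122500
base radius r_b = r_p·cos α = 46.122500·cos 19.820° = 43.390317
roll angle φ = 24.088° = 0.42041491 rad
x = r_b·(cos φ + φ·sin φ) = 47.057125
y = r_b·(sin φ − φ·cos φ) = 1.055870

x=47.057125 y=1.055870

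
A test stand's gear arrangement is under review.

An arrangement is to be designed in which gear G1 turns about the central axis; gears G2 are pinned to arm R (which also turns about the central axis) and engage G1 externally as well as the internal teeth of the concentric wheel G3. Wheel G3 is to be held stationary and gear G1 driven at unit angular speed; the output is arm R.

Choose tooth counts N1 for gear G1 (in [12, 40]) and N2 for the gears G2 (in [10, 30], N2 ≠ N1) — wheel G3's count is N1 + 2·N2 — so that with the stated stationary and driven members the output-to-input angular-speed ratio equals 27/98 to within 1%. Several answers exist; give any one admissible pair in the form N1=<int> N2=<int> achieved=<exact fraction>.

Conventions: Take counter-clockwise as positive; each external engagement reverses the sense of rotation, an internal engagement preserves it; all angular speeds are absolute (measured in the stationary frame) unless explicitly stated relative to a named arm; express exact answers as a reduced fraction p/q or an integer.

N1=27 N2=22 achieved=27/98

class = planetary set [ratio 27/98 wanted; Willis about the carrier]
Willis with ω_ring = 0: ω_arm/ω_sun = N1/(N1+N3); set equal to 27/98  ⇒  N3/N1 = 1/(27/98) − 1 = 71/27
N3 = N1 + 2·N2  ⇒  N2/N1 = (N3/N1 − 1)/2 = (71/27 − 1)/2 = 22/27
smallest multiple with N1 ≥ 12 and N2 ≥ 10: k = 1  ⇒  N1 = 1·27 = 27, N2 = 1·22 = 22 (N1 ≤ 40, N2 ≤ 30, N2 ≠ N1 ✓), N3 = 27 + 2·22 = 71
check: N1/(N1+N3) with N1 = 27, N3 = 71 gives 27/98; |achieved − target| = 0 ≤ 27/9800 ✓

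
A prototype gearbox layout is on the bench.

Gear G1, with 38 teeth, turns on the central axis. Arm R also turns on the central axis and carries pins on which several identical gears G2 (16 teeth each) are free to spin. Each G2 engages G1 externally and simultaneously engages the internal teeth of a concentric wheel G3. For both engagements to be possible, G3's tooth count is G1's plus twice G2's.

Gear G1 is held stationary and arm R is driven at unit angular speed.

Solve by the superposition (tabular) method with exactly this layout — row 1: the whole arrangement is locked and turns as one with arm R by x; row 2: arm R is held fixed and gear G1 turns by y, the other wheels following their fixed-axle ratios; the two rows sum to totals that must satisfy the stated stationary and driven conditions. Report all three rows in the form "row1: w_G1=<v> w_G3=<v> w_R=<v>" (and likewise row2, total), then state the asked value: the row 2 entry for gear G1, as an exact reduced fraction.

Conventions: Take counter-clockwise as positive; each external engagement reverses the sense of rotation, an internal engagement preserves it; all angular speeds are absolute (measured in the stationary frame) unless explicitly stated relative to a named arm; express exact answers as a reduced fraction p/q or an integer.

row1: w_G1=1 w_G3=1 w_R=1
row2: w_G1=-1 w_G3=19/35 w_R=0
total: w_G1=0 w_G3=54/35 w_R=1
asked value: -1

class = planetary set [G3 = 38+2·16 = 70; Willis about the carrier]
row 1: whole set turns with the arm by x
row 2: sun turns y, ring = −(38/70)·y, arm 0
boundary: total ω_sun = x + y = 0 and total ω_arm = x = 1  ⇒  y = -1, x = 1
row 2 ring = −(38/70)·(-1) = 19/35
totals (row 1 + row 2): sun 1 + (-1) = 0, ring 1 + 19/35 = 54/35, arm 1 + 0 = 1
asked cell (row2, sun) = -1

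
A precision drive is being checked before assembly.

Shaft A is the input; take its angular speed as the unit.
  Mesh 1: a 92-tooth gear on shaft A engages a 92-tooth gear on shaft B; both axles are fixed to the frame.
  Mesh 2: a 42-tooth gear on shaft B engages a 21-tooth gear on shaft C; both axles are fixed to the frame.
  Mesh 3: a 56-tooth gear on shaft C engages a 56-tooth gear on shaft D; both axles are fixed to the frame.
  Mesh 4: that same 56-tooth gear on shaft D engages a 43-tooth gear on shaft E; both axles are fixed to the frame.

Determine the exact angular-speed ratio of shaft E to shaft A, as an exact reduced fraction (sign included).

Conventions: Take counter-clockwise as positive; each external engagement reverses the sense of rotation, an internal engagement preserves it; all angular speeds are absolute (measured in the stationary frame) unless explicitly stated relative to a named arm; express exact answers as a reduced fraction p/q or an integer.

class = fixed-axis compound train [4 meshes; 4 ratios multiply, 4 sense flips]
mesh 1 [92T→92T]: running ratio 1, sense −
mesh 2 [42T→21T]: running ratio 2, sense +
mesh 3 [56T→56T]: running ratio 2, sense −
mesh 4 [56T→43T]: running ratio 112/43, sense +
ω_out/ω_in = 112/43

112/43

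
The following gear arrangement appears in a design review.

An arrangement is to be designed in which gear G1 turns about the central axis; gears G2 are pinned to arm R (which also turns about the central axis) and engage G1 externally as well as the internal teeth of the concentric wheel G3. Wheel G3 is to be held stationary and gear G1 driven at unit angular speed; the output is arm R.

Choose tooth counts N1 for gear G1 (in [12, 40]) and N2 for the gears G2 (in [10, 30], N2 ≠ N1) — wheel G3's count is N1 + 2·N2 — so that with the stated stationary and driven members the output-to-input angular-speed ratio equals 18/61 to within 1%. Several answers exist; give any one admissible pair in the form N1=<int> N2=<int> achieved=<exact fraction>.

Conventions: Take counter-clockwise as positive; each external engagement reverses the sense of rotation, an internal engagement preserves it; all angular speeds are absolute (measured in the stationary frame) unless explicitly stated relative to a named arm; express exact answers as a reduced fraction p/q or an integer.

class = planetary set [ratio 18/61 wanted; Willis about the carrier]
Willis with ω_ring = 0: ω_arm/ω_sun = N1/(N1+N3); set equal to 18/61  ⇒  N3/N1 = 1/(18/61) − 1 = 43/18
N3 = N1 + 2·N2  ⇒  N2/N1 = (N3/N1 − 1)/2 = (43/18 − 1)/2 = 25/36
smallest multiple with N1 ≥ 12 and N2 ≥ 10: k = 1  ⇒  N1 = 1·36 = 36, N2 = 1·25 = 25 (N1 ≤ 40, N2 ≤ 30, N2 ≠ N1 ✓), N3 = 36 + 2·25 = 86
check: N1/(N1+N3) with N1 = 36, N3 = 86 gives 18/61; |achieved − target| = 0 ≤ 9/3050 ✓

N1=36 N2=25 achieved=18/61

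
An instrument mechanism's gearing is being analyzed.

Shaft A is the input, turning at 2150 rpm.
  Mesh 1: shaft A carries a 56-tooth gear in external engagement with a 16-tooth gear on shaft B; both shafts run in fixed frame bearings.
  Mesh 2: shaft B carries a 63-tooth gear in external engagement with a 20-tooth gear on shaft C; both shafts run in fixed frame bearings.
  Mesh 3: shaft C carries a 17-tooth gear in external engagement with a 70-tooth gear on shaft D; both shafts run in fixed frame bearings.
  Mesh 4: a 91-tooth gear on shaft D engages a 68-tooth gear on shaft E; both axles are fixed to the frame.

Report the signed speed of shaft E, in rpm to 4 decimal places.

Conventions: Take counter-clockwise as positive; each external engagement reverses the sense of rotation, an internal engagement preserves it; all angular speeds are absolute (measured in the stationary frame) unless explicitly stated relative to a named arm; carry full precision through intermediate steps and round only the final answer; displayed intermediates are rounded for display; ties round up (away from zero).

4-mesh fixed-axis compound train (all bearings frame-fixed)
mesh 1 [56T→16T]: ω = 2150.0000×56/16 = 7525.0000 rpm, sense flips to −
mesh 2 [63T→20T]: ω = 7525.0000×63/20 = 23703.7500 rpm, sense flips to +
mesh 3 [17T→70T]: ω = 23703.7500×17/70 = 5756.6250 rpm, sense flips to −
mesh 4 [91T→68T]: ω = 5756.6250×91/68 = 7703.7188 rpm, sense flips to +
signed output speed = +7703.7188 rpm

+7703.7188 rpm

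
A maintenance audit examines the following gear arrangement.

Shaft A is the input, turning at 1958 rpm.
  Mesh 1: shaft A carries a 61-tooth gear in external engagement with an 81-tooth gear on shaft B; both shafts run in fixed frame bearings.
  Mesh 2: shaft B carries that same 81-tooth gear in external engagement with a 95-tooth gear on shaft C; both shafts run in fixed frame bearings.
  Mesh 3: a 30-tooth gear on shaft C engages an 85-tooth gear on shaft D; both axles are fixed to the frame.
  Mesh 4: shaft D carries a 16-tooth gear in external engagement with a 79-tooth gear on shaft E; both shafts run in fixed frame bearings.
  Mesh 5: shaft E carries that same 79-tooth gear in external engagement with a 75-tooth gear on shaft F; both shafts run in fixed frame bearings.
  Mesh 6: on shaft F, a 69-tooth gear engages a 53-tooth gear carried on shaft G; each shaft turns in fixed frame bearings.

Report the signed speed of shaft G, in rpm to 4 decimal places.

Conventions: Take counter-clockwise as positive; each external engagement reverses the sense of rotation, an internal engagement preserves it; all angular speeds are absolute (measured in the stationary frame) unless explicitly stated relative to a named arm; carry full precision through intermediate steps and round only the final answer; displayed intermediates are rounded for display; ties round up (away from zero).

+123.2404 rpm

class = fixed-axis compound train [6 meshes; 6 ratios multiply, 6 sense flips]
mesh 1 [61T→81T]: ω = 1958.0000×61/81 = 1474.5432 rpm, sense flips to −
mesh 2 [81T→95T]: ω = 1474.5432×81/95 = 1257.2421 rpm, sense flips to +
mesh 3 [30T→85T]: ω = 1257.2421×30/85 = 443.7325 rpm, sense flips to −
mesh 4 [16T→79T]: ω = 443.7325×16/79 = 89.8699 rpm, sense flips to +
mesh 5 [79T→75T]: ω = 89.8699×79/75 = 94.6629 rpm, sense flips to −
mesh 6 [69T→53T]: ω = 94.6629×69/53 = 123.2404 rpm, sense flips to +
signed output speed = +123.2404 rpm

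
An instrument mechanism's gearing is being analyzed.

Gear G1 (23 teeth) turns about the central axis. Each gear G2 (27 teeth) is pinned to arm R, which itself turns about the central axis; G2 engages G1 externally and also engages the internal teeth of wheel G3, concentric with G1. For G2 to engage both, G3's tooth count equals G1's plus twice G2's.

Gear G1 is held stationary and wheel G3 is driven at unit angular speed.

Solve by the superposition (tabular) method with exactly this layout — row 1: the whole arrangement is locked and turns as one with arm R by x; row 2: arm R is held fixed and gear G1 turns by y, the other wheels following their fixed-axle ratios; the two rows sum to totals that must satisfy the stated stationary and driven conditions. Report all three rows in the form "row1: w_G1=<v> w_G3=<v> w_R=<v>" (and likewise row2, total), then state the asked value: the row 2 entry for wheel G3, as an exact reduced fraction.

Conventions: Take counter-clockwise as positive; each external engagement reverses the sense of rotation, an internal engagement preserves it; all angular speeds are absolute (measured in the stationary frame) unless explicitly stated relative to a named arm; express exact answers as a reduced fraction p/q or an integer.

row1: w_G1=77/100 w_G3=77/100 w_R=77/100
row2: w_G1=-77/100 w_G3=23/100 w_R=0
total: w_G1=0 w_G3=1 w_R=77/100
asked value: 23/100

topology: planetary set — G1 23T / G2 27T / G3 77T, arm = carrier (Willis)
row 1: whole set turns with the arm by x
superposition row 2 [arm held]: sun y, ring −(23/77)·y, arm 0
boundary: total ω_sun = x + y = 0 and total ω_ring = x − (23/77)·y = 1  ⇒  y = -77/100, x = 77/100
row 2 ring = −(23/77)·(-77/100) = 23/100
totals (row 1 + row 2): sun 77/100 + (-77/100) = 0, ring 77/100 + 23/100 = 1, arm 77/100 + 0 = 77/100
asked cell (row2, ring) = 23/100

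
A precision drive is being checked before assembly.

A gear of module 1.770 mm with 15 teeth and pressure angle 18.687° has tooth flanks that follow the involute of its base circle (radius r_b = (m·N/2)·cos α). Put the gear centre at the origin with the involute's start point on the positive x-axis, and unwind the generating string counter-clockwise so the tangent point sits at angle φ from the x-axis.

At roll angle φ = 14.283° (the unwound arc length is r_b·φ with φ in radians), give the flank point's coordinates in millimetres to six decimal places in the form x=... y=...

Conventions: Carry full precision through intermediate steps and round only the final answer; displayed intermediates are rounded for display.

x=12.959863 y=0.064533

topology: single-mesh involute geometry — m = 1.770, N = 15
pitch radius r_p = m·N/2 = 1.770·15/2 = 13.275000
base radius r_b = r_p·cos α = 13.275000·cos 18.687° = 12.575182
roll angle φ = 14.283° = 0.24928538 rad
x = r_b·(cos φ + φ·sin φ) = 12.959863
y = r_b·(sin φ − φ·cos φ) = 0.064533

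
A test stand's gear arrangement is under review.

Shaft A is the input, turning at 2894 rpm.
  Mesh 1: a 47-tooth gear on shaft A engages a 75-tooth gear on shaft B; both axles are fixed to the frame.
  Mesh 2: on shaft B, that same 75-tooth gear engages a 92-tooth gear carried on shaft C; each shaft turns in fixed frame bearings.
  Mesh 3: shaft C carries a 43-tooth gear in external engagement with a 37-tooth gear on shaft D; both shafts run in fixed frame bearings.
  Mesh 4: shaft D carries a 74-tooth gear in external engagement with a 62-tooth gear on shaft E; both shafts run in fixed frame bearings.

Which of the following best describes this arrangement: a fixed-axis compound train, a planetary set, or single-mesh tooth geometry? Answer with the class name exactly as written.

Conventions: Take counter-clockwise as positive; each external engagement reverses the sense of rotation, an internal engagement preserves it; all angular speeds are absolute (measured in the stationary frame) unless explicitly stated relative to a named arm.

fixed-axis compound train

recognized (5 fixed axles, 4 meshes): fixed-axis compound train
classification: fixed-axis compound train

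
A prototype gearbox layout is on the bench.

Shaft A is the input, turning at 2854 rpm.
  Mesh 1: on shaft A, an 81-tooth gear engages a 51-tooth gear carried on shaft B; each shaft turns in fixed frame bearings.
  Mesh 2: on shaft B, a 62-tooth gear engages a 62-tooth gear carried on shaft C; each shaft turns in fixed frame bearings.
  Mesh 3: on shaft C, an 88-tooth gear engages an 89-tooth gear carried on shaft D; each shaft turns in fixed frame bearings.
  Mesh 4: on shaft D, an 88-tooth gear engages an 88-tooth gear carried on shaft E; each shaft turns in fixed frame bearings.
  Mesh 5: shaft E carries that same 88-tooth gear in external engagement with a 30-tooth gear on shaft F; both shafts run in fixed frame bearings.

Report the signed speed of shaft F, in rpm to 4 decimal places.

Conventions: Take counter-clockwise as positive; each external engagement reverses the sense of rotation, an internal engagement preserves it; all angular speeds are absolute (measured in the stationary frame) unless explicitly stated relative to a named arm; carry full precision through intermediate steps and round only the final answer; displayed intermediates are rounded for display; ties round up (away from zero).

-13146.8859 rpm

5-mesh fixed-axis compound train (all bearings frame-fixed)
mesh 1 [81T→51T]: ω = 2854.0000×81/51 = 4532.8235 rpm, sense flips to −
mesh 2 [62T→62T]: ω = 4532.8235×62/62 = 4532.8235 rpm, sense flips to +
mesh 3 [88T→89T]: ω = 4532.8235×88/89 = 4481.8929 rpm, sense flips to −
mesh 4 [88T→88T]: ω = 4481.8929×88/88 = 4481.8929 rpm, sense flips to +
mesh 5 [88T→30T]: ω = 4481.8929×88/30 = 13146.8859 rpm, sense flips to −
signed output speed = -13146.8859 rpm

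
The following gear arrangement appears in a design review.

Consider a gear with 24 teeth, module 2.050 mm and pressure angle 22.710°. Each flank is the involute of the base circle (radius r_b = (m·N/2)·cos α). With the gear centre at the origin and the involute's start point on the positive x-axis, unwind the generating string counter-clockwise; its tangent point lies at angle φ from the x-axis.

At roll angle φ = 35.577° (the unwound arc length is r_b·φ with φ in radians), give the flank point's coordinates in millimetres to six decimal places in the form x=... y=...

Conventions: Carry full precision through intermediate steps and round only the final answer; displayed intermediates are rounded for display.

class = single-mesh tooth geometry [base-circle involute, m = 2.050, 24T]
pitch radius r_p = m·N/2 = 2.050·24/2 = 24.600000
base radius r_b = r_p·cos α = 24.600000·cos 22.710° = 22.692780
roll angle φ = 35.577° = 0.62093579 rad
x = r_b·(cos φ + φ·sin φ) = 26.654772
y = r_b·(sin φ − φ·cos φ) = 1.742082

x=26.654772 y=1.742082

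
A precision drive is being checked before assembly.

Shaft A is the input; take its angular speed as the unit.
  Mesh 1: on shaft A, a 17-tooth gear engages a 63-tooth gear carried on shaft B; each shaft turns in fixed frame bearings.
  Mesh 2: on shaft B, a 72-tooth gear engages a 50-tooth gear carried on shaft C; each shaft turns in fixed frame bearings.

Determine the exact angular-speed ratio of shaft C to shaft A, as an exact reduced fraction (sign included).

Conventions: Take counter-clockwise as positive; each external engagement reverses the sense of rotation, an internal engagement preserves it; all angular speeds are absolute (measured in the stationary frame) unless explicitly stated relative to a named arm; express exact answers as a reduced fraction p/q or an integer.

class = fixed-axis compound train [2 meshes; 2 ratios multiply, 2 sense flips]
mesh 1 [17T→63T]: running ratio 17/63, sense −
mesh 2 [72T→50T]: running ratio 68/175, sense +
ω_out/ω_in = 68/175

68/175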